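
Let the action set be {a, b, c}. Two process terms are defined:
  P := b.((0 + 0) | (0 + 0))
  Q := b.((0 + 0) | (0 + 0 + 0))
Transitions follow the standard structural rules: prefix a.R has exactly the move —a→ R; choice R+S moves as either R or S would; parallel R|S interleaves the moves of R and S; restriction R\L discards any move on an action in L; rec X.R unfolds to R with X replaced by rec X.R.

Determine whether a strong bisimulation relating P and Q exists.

Reachable graph of P (2 states):
  u0 = b.((0 + 0) | (0 + 0)) ⊢ -b-> u1
  u1 = (0 + 0) | (0 + 0) ⊢ ·
Reachable graph of Q (2 states):
  v0 = b.((0 + 0) | (0 + 0 + 0)) ⊢ -b-> v1
  v1 = (0 + 0) | (0 + 0 + 0) ⊢ ·
Bisimilarity quotient blocks:
  B0 = {u0, v0}
  B1 = {u1, v1}
u0 ∈ B0, v0 ∈ B0 → same block

P ~ Q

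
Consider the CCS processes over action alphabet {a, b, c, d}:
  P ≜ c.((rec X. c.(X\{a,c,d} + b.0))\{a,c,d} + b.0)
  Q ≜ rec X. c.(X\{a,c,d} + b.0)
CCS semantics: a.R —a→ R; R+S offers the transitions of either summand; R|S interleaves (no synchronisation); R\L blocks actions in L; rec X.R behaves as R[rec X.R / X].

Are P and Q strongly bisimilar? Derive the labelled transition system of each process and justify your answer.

Reachable graph of P (3 states):
  u0 = c.((rec X. c.(X\{a,c,d} + b.0))\{a,c,d} + b.0) has moves —c→ u1
  u1 = (rec X. c.(X\{a,c,d} + b.0))\{a,c,d} + b.0 has moves —b→ u2
  u2 = 0 has moves ·
Reachable graph of Q (3 states):
  v0 = rec X. c.(X\{a,c,d} + b.0) has moves —c→ v1
  v1 = (rec X. c.(X\{a,c,d} + b.0))\{a,c,d} + b.0 has moves —b→ v2
  v2 = 0 has moves ·
Partition-refinement fixed point:
  B0 = {u0, v0}
  B1 = {u1, v1}
  B2 = {u2, v2}
u0 ∈ B0, v0 ∈ B0 → same block

YES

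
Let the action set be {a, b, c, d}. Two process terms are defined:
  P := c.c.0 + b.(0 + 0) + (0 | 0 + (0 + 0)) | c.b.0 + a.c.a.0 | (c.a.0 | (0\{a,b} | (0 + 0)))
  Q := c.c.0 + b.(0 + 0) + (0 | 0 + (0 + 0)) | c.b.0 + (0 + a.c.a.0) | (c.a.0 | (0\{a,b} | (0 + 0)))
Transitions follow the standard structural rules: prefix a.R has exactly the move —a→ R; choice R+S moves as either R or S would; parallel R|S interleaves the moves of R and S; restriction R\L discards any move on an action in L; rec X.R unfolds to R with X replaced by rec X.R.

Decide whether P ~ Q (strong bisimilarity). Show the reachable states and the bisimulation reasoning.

P's transition system — 17 states:
  u0 = c.c.0 + b.(0 + 0) + (0 | 0 + (0 + 0)) | c.b.0 + a.c.a.0 | (c.a.0 | (0\{a,b} | (0 + 0))) :: —a→ u1, —b→ u2, —c→ u3, —c→ u4, —c→ u5
  u1 = c.a.0 | (c.a.0 | (0\{a,b} | (0 + 0))) :: —c→ u6, —c→ u7
  u2 = 0 + 0 :: ·
  u3 = (0 | 0 + (0 + 0)) | b.0 :: —b→ u8
  u4 = a.c.a.0 | (a.0 | (0\{a,b} | (0 + 0))) :: —a→ u7, —a→ u9
  u5 = c.0 :: —c→ u10
  u6 = a.0 | (c.a.0 | (0\{a,b} | (0 + 0))) :: —a→ u11, —c→ u12
  u7 = c.a.0 | (a.0 | (0\{a,b} | (0 + 0))) :: —a→ u13, —c→ u12
  u8 = (0 | 0 + (0 + 0)) | 0 :: ·
  u9 = a.c.a.0 | (0 | (0\{a,b} | (0 + 0))) :: —a→ u13
  u10 = 0 :: ·
  u11 = 0 | (c.a.0 | (0\{a,b} | (0 + 0))) :: —c→ u14
  u12 = a.0 | (a.0 | (0\{a,b} | (0 + 0))) :: —a→ u14, —a→ u15
  u13 = c.a.0 | (0 | (0\{a,b} | (0 + 0))) :: —c→ u15
  u14 = 0 | (a.0 | (0\{a,b} | (0 + 0))) :: —a→ u16
  u15 = a.0 | (0 | (0\{a,b} | (0 + 0))) :: —a→ u16
  u16 = 0 | (0 | (0\{a,b} | (0 + 0))) :: ·
Q's transition system — 17 states:
  v0 = c.c.0 + b.(0 + 0) + (0 | 0 + (0 + 0)) | c.b.0 + (0 + a.c.a.0) | (c.a.0 | (0\{a,b} | (0 + 0))) :: —a→ v1, —b→ v2, —c→ v3, —c→ v4, —c→ v5
  v1 = c.a.0 | (c.a.0 | (0\{a,b} | (0 + 0))) :: —c→ v6, —c→ v7
  v2 = 0 + 0 :: ·
  v3 = (0 + a.c.a.0) | (a.0 | (0\{a,b} | (0 + 0))) :: —a→ v7, —a→ v8
  v4 = (0 | 0 + (0 + 0)) | b.0 :: —b→ v9
  v5 = c.0 :: —c→ v10
  v6 = a.0 | (c.a.0 | (0\{a,b} | (0 + 0))) :: —a→ v11, —c→ v12
  v7 = c.a.0 | (a.0 | (0\{a,b} | (0 + 0))) :: —a→ v13, —c→ v12
  v8 = (0 + a.c.a.0) | (0 | (0\{a,b} | (0 + 0))) :: —a→ v13
  v9 = (0 | 0 + (0 + 0)) | 0 :: ·
  v10 = 0 :: ·
  v11 = 0 | (c.a.0 | (0\{a,b} | (0 + 0))) :: —c→ v14
  v12 = a.0 | (a.0 | (0\{a,b} | (0 + 0))) :: —a→ v14, —a→ v15
  v13 = c.a.0 | (0 | (0\{a,b} | (0 + 0))) :: —c→ v15
  v14 = 0 | (a.0 | (0\{a,b} | (0 + 0))) :: —a→ v16
  v15 = a.0 | (0 | (0\{a,b} | (0 + 0))) :: —a→ v16
  v16 = 0 | (0 | (0\{a,b} | (0 + 0))) :: ·
Coarsest stable partition (strong bisimilarity classes):
  B0 = {u0, v0}
  B1 = {u4, v3}
  B2 = {u6, u7, v6, v7}
  B3 = {u11, u13, v11, v13}
  B4 = {u14, u15, v14, v15}
  B5 = {u10, u16, u2, u8, v10, v16, v2, v9}
  B6 = {u12, v12}
  B7 = {u9, v8}
  B8 = {u1, v1}
  B9 = {u5, v5}
  B10 = {u3, v4}
u0 ∈ B0, v0 ∈ B0 → same block

YES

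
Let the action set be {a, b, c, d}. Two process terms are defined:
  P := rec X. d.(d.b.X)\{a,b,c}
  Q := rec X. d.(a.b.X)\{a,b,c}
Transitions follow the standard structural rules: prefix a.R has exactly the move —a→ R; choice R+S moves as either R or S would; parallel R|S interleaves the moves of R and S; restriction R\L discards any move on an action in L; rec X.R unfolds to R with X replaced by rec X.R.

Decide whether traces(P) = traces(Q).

LTS(P): 3 reachable states
  m0 = rec X. d.(d.b.X)\{a,b,c} :: -d-> m1
  m1 = (d.b.(rec X. d.(d.b.X)\{a,b,c}))\{a,b,c} :: -d-> m2
  m2 = (b.(rec X. d.(d.b.X)\{a,b,c}))\{a,b,c} :: stopped
LTS(Q): 2 reachable states
  n0 = rec X. d.(a.b.X)\{a,b,c} :: -d-> n1
  n1 = (a.b.(rec X. d.(a.b.X)\{a,b,c}))\{a,b,c} :: stopped
Trace ⟨dd⟩ through P, begin at {m0}:
  [1] d ⇒ {m1}
  [2] d ⇒ {m2}
  P completes σ.
Trace ⟨dd⟩ through Q, begin at {n0}:
  [1] d ⇒ {n1}
  [2] d ⇒ ∅  — Q cannot continue

NO — witness ⟨dd⟩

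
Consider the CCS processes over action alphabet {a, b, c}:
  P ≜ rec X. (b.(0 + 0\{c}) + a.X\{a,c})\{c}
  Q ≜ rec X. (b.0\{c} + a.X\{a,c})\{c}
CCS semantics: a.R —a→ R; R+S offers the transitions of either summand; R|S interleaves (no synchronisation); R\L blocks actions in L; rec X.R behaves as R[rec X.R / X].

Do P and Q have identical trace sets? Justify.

trace-equivalent

LTS(P): 4 reachable states
  s0 = rec X. (b.(0 + 0\{c}) + a.X\{a,c})\{c} ⊢ --a--▸ s1, --b--▸ s2
  s1 = (rec X. (b.(0 + 0\{c}) + a.X\{a,c})\{c})\{a,c}\{c} ⊢ --b--▸ s3
  s2 = (0 + 0\{c})\{c} ⊢ ·
  s3 = (0 + 0\{c})\{c}\{a,c}\{c} ⊢ ·
LTS(Q): 4 reachable states
  t0 = rec X. (b.0\{c} + a.X\{a,c})\{c} ⊢ --a--▸ t1, --b--▸ t2
  t1 = (rec X. (b.0\{c} + a.X\{a,c})\{c})\{a,c}\{c} ⊢ --b--▸ t3
  t2 = 0\{c}\{c} ⊢ ·
  t3 = 0\{c}\{c}\{a,c}\{c} ⊢ ·
Coarsest stable partition (strong bisimilarity classes):
  B0 = {s0, t0}
  B1 = {s1, t1}
  B2 = {s2, s3, t2, t3}
s0 ∈ B0, t0 ∈ B0 → same block
Bisimilar ⇒ trace-equivalent.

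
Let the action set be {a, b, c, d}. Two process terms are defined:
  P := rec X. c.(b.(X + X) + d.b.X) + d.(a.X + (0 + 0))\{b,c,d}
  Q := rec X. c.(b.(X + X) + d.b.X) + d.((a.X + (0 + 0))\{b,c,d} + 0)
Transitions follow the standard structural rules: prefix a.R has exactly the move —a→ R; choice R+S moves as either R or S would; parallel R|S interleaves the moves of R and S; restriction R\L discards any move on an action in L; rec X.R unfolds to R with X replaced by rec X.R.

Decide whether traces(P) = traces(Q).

YES

P's transition system — 6 states:
  p0 = rec X. c.(b.(X + X) + d.b.X) + d.(a.X + (0 + 0))\{b,c,d} :: =c=> p1, =d=> p2
  p1 = b.((rec X. c.(b.(X + X) + d.b.X) + d.(a.X + (0 + 0))\{b,c,d}) + (rec X. c.(b.(X + X) + d.b.X) + d.(a.X + (0 + 0))\{b,c,d})) + d.b.(rec X. c.(b.(X + X) + d.b.X) + d.(a.X + (0 + 0))\{b,c,d}) :: =b=> p3, =d=> p4
  p2 = (a.(rec X. c.(b.(X + X) + d.b.X) + d.(a.X + (0 + 0))\{b,c,d}) + (0 + 0))\{b,c,d} :: =a=> p5
  p3 = (rec X. c.(b.(X + X) + d.b.X) + d.(a.X + (0 + 0))\{b,c,d}) + (rec X. c.(b.(X + X) + d.b.X) + d.(a.X + (0 + 0))\{b,c,d}) :: =c=> p1, =d=> p2
  p4 = b.(rec X. c.(b.(X + X) + d.b.X) + d.(a.X + (0 + 0))\{b,c,d}) :: =b=> p0
  p5 = (rec X. c.(b.(X + X) + d.b.X) + d.(a.X + (0 + 0))\{b,c,d})\{b,c,d} :: deadlocked
Q's transition system — 6 states:
  q0 = rec X. c.(b.(X + X) + d.b.X) + d.((a.X + (0 + 0))\{b,c,d} + 0) :: =c=> q1, =d=> q2
  q1 = b.((rec X. c.(b.(X + X) + d.b.X) + d.((a.X + (0 + 0))\{b,c,d} + 0)) + (rec X. c.(b.(X + X) + d.b.X) + d.((a.X + (0 + 0))\{b,c,d} + 0))) + d.b.(rec X. c.(b.(X + X) + d.b.X) + d.((a.X + (0 + 0))\{b,c,d} + 0)) :: =b=> q3, =d=> q4
  q2 = (a.(rec X. c.(b.(X + X) + d.b.X) + d.((a.X + (0 + 0))\{b,c,d} + 0)) + (0 + 0))\{b,c,d} + 0 :: =a=> q5
  q3 = (rec X. c.(b.(X + X) + d.b.X) + d.((a.X + (0 + 0))\{b,c,d} + 0)) + (rec X. c.(b.(X + X) + d.b.X) + d.((a.X + (0 + 0))\{b,c,d} + 0)) :: =c=> q1, =d=> q2
  q4 = b.(rec X. c.(b.(X + X) + d.b.X) + d.((a.X + (0 + 0))\{b,c,d} + 0)) :: =b=> q0
  q5 = (rec X. c.(b.(X + X) + d.b.X) + d.((a.X + (0 + 0))\{b,c,d} + 0))\{b,c,d} :: deadlocked
Bisimilarity quotient blocks:
  B0 = {p0, p3, q0, q3}
  B1 = {p1, q1}
  B2 = {p2, q2}
  B3 = {p5, q5}
  B4 = {p4, q4}
p0 ∈ B0, q0 ∈ B0 → same block
Bisimilar ⇒ trace-equivalent.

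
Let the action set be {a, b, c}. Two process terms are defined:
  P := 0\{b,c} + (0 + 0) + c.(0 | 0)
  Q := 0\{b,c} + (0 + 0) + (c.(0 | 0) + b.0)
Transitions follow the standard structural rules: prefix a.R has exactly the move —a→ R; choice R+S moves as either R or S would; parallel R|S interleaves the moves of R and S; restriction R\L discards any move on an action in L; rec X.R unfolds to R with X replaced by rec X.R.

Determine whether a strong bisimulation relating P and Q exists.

Reachable graph of P (2 states):
  p0 = 0\{b,c} + (0 + 0) + c.(0 | 0) → —c→ p1
  p1 = 0 | 0 → ·
Reachable graph of Q (3 states):
  q0 = 0\{b,c} + (0 + 0) + (c.(0 | 0) + b.0) → —b→ q1, —c→ q2
  q1 = 0 → ·
  q2 = 0 | 0 → ·
Bisimilarity quotient blocks:
  B0 = {p0}
  B1 = {p1, q1, q2}
  B2 = {q0}
p0 ∈ B0, q0 ∈ B2 → different blocks

NO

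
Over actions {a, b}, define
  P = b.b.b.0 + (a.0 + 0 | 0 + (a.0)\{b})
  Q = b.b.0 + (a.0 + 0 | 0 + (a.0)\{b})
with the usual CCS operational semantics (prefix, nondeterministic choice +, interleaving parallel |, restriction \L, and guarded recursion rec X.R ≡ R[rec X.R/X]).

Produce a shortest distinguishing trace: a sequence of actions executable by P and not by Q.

LTS(P): 5 reachable states
  p0 = b.b.b.0 + (a.0 + 0 | 0 + (a.0)\{b}) | --a--▸ p1, --a--▸ p2, --b--▸ p3
  p1 = 0 | (no moves)
  p2 = 0\{b} | (no moves)
  p3 = b.b.0 | --b--▸ p4
  p4 = b.0 | --b--▸ p1
LTS(Q): 4 reachable states
  q0 = b.b.0 + (a.0 + 0 | 0 + (a.0)\{b}) | --a--▸ q1, --a--▸ q2, --b--▸ q3
  q1 = 0 | (no moves)
  q2 = 0\{b} | (no moves)
  q3 = b.0 | --b--▸ q1
Trace ⟨bbb⟩ through P, begin at {p0}:
  [1] b ⇒ {p3}
  [2] b ⇒ {p4}
  [3] b ⇒ {p1}
  ✓ P
Trace ⟨bbb⟩ through Q, begin at {q0}:
  [1] b ⇒ {q3}
  [2] b ⇒ {q1}
  [3] b ⇒ no successor for Q

bbb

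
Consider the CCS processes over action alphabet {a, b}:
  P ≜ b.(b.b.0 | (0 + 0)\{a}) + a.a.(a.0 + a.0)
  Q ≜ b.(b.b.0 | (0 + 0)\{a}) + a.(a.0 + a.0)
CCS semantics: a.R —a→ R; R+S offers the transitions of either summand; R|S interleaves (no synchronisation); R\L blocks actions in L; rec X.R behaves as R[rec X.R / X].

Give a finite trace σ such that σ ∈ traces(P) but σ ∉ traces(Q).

aaa

Reachable graph of P (7 states):
  s0 = b.(b.b.0 | (0 + 0)\{a}) + a.a.(a.0 + a.0) has moves --a--▸ s1, --b--▸ s2
  s1 = a.(a.0 + a.0) has moves --a--▸ s3
  s2 = b.b.0 | (0 + 0)\{a} has moves --b--▸ s4
  s3 = a.0 + a.0 has moves --a--▸ s5
  s4 = b.0 | (0 + 0)\{a} has moves --b--▸ s6
  s5 = 0 has moves stopped
  s6 = 0 | (0 + 0)\{a} has moves stopped
Reachable graph of Q (6 states):
  t0 = b.(b.b.0 | (0 + 0)\{a}) + a.(a.0 + a.0) has moves --a--▸ t1, --b--▸ t2
  t1 = a.0 + a.0 has moves --a--▸ t3
  t2 = b.b.0 | (0 + 0)\{a} has moves --b--▸ t4
  t3 = 0 has moves stopped
  t4 = b.0 | (0 + 0)\{a} has moves --b--▸ t5
  t5 = 0 | (0 + 0)\{a} has moves stopped
Executing aaa from P (initial set {s0}):
  [1] a ⇒ {s1}
  [2] a ⇒ {s3}
  [3] a ⇒ {s5}
  ✓ P
Executing aaa from Q (initial set {t0}):
  [1] a ⇒ {t1}
  [2] a ⇒ {t3}
  [3] a ⇒ no successor for Q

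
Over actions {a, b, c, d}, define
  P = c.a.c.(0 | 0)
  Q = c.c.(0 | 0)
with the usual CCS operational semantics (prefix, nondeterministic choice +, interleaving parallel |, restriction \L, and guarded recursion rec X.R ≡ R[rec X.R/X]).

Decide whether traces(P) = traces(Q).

P's transition system — 4 states:
  s0 = c.a.c.(0 | 0) has moves --c--▸ s1
  s1 = a.c.(0 | 0) has moves --a--▸ s2
  s2 = c.(0 | 0) has moves --c--▸ s3
  s3 = 0 | 0 has moves stopped
Q's transition system — 3 states:
  t0 = c.c.(0 | 0) has moves --c--▸ t1
  t1 = c.(0 | 0) has moves --c--▸ t2
  t2 = 0 | 0 has moves stopped
Trace ⟨ca⟩ through P, begin at {s0}:
  after c @ step 1: {s1}
  after a @ step 2: {s2}
  ✓ P
Trace ⟨ca⟩ through Q, begin at {t0}:
  after c @ step 1: {t1}
  after a @ step 2: no successor for Q

NO — witness ⟨ca⟩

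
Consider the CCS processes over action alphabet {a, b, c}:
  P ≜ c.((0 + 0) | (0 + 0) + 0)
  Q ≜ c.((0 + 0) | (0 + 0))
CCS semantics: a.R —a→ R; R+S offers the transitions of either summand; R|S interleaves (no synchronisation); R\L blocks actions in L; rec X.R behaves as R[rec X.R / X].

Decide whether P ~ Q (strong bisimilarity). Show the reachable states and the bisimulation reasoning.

YES

P's transition system — 2 states:
  m0 = c.((0 + 0) | (0 + 0) + 0) | -c-> m1
  m1 = (0 + 0) | (0 + 0) + 0 | deadlocked
Q's transition system — 2 states:
  n0 = c.((0 + 0) | (0 + 0)) | -c-> n1
  n1 = (0 + 0) | (0 + 0) | deadlocked
Bisimilarity quotient blocks:
  B0 = {m0, n0}
  B1 = {m1, n1}
m0 ∈ B0, n0 ∈ B0 → same block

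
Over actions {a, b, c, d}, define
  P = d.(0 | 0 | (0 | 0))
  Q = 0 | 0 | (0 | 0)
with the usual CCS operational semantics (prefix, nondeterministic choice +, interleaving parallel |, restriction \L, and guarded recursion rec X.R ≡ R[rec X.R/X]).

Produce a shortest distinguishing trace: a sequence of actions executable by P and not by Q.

Reachable graph of P (2 states):
  u0 = d.(0 | 0 | (0 | 0)) → ··d··> u1
  u1 = 0 | 0 | (0 | 0) → ·
Reachable graph of Q (1 states):
  v0 = 0 | 0 | (0 | 0) → ·
Trace ⟨d⟩ through P, begin at {u0}:
  [1] d ⇒ {u1}
  — P admits the full trace.
Trace ⟨d⟩ through Q, begin at {v0}:
  [1] d ⇒ ∅  — Q cannot continue

d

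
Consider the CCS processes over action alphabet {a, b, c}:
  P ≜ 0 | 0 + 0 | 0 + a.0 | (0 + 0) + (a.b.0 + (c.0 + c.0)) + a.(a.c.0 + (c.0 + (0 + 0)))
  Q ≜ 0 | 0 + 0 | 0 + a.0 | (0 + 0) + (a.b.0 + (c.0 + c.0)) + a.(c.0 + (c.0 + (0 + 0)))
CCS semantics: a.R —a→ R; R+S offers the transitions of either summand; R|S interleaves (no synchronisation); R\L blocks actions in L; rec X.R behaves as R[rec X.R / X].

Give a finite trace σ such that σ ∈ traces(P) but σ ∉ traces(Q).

aa

P's transition system — 6 states:
  m0 = 0 | 0 + 0 | 0 + a.0 | (0 + 0) + (a.b.0 + (c.0 + c.0)) + a.(a.c.0 + (c.0 + (0 + 0))) | —a→ m1, —a→ m2, —a→ m3, —c→ m4
  m1 = 0 | (0 + 0) | ·
  m2 = a.c.0 + (c.0 + (0 + 0)) | —a→ m5, —c→ m4
  m3 = b.0 | —b→ m4
  m4 = 0 | ·
  m5 = c.0 | —c→ m4
Q's transition system — 5 states:
  n0 = 0 | 0 + 0 | 0 + a.0 | (0 + 0) + (a.b.0 + (c.0 + c.0)) + a.(c.0 + (c.0 + (0 + 0))) | —a→ n1, —a→ n2, —a→ n3, —c→ n4
  n1 = 0 | (0 + 0) | ·
  n2 = b.0 | —b→ n4
  n3 = c.0 + (c.0 + (0 + 0)) | —c→ n4
  n4 = 0 | ·
Run σ = ⟨aa⟩ on P: start {m0}
  [1] a ⇒ {m1, m2, m3}
  [2] a ⇒ {m5}
  ✓ P
Run σ = ⟨aa⟩ on Q: start {n0}
  [1] a ⇒ {n1, n2, n3}
  [2] a ⇒ no successor for Q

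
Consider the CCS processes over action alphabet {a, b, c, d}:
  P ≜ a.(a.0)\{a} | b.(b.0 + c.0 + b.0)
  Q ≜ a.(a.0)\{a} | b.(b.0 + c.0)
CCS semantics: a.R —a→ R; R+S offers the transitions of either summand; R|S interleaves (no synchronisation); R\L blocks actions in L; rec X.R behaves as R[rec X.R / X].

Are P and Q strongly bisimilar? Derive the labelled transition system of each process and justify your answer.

P's transition system — 6 states:
  u0 = a.(a.0)\{a} | b.(b.0 + c.0 + b.0) :: ··a··> u1, ··b··> u2
  u1 = (a.0)\{a} | b.(b.0 + c.0 + b.0) :: ··b··> u3
  u2 = a.(a.0)\{a} | (b.0 + c.0 + b.0) :: ··a··> u3, ··b··> u4, ··c··> u4
  u3 = (a.0)\{a} | (b.0 + c.0 + b.0) :: ··b··> u5, ··c··> u5
  u4 = a.(a.0)\{a} | 0 :: ··a··> u5
  u5 = (a.0)\{a} | 0 :: ∅
Q's transition system — 6 states:
  v0 = a.(a.0)\{a} | b.(b.0 + c.0) :: ··a··> v1, ··b··> v2
  v1 = (a.0)\{a} | b.(b.0 + c.0) :: ··b··> v3
  v2 = a.(a.0)\{a} | (b.0 + c.0) :: ··a··> v3, ··b··> v4, ··c··> v4
  v3 = (a.0)\{a} | (b.0 + c.0) :: ··b··> v5, ··c··> v5
  v4 = a.(a.0)\{a} | 0 :: ··a··> v5
  v5 = (a.0)\{a} | 0 :: ∅
Coarsest stable partition (strong bisimilarity classes):
  B0 = {u0, v0}
  B1 = {u2, v2}
  B2 = {u4, v4}
  B3 = {u5, v5}
  B4 = {u3, v3}
  B5 = {u1, v1}
u0 ∈ B0, v0 ∈ B0 → same block

YES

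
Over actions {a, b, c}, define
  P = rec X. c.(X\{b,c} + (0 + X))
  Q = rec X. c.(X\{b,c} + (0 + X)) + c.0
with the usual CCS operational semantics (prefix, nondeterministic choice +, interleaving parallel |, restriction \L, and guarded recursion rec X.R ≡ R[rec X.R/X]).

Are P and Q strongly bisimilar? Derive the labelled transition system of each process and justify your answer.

NO

Reachable graph of P (2 states):
  s0 = rec X. c.(X\{b,c} + (0 + X)) | -c-> s1
  s1 = (rec X. c.(X\{b,c} + (0 + X)))\{b,c} + (0 + (rec X. c.(X\{b,c} + (0 + X)))) | -c-> s1
Reachable graph of Q (3 states):
  t0 = rec X. c.(X\{b,c} + (0 + X)) + c.0 | -c-> t1, -c-> t2
  t1 = (rec X. c.(X\{b,c} + (0 + X)) + c.0)\{b,c} + (0 + (rec X. c.(X\{b,c} + (0 + X)) + c.0)) | -c-> t1, -c-> t2
  t2 = 0 | stopped
Coarsest stable partition (strong bisimilarity classes):
  B0 = {s0, s1}
  B1 = {t0, t1}
  B2 = {t2}
s0 ∈ B0, t0 ∈ B1 → different blocks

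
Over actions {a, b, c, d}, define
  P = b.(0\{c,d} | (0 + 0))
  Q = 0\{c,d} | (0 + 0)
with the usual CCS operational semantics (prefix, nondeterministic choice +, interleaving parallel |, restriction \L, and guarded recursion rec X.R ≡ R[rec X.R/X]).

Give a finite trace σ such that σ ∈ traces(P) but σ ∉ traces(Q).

b

Reachable graph of P (2 states):
  s0 = b.(0\{c,d} | (0 + 0)) :: ··b··> s1
  s1 = 0\{c,d} | (0 + 0) :: stopped
Reachable graph of Q (1 states):
  t0 = 0\{c,d} | (0 + 0) :: stopped
Run σ = ⟨b⟩ on P: start {s0}
  [1] b ⇒ {s1}
  — P admits the full trace.
Run σ = ⟨b⟩ on Q: start {t0}
  [1] b ⇒ ∅ (Q stuck)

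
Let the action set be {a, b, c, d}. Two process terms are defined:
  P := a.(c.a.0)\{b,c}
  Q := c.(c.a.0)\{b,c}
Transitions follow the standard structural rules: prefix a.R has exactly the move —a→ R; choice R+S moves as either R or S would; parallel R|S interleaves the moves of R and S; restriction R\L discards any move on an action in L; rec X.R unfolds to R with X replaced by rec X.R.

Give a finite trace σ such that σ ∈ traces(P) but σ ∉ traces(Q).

LTS(P): 2 reachable states
  u0 = a.(c.a.0)\{b,c} :: -a-> u1
  u1 = (c.a.0)\{b,c} :: ·
LTS(Q): 2 reachable states
  v0 = c.(c.a.0)\{b,c} :: -c-> v1
  v1 = (c.a.0)\{b,c} :: ·
Executing a from P (initial set {u0}):
  step 1 (a): {u1}
  P completes σ.
Executing a from Q (initial set {v0}):
  step 1 (a): ∅ (Q stuck)

a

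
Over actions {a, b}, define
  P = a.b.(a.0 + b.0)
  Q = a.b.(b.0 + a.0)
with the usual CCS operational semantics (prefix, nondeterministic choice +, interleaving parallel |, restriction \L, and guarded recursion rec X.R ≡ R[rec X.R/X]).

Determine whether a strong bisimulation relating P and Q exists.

bisimilar

LTS(P): 4 reachable states
  s0 = a.b.(a.0 + b.0) ⊢ =a=> s1
  s1 = b.(a.0 + b.0) ⊢ =b=> s2
  s2 = a.0 + b.0 ⊢ =a=> s3, =b=> s3
  s3 = 0 ⊢ stopped
LTS(Q): 4 reachable states
  t0 = a.b.(b.0 + a.0) ⊢ =a=> t1
  t1 = b.(b.0 + a.0) ⊢ =b=> t2
  t2 = b.0 + a.0 ⊢ =a=> t3, =b=> t3
  t3 = 0 ⊢ stopped
Bisimilarity quotient blocks:
  B0 = {s0, t0}
  B1 = {s1, t1}
  B2 = {s2, t2}
  B3 = {s3, t3}
s0 ∈ B0, t0 ∈ B0 → same block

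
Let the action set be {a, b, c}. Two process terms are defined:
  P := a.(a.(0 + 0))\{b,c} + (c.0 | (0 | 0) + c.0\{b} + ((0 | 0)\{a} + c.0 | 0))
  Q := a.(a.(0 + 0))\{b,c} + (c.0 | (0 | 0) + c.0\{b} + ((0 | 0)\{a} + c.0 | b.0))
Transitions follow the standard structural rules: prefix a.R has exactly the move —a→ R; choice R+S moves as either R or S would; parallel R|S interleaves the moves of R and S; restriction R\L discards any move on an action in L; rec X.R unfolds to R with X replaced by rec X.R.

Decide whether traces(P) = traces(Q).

NO — witness ⟨b⟩

LTS(P): 6 reachable states
  u0 = a.(a.(0 + 0))\{b,c} + (c.0 | (0 | 0) + c.0\{b} + ((0 | 0)\{a} + c.0 | 0)) has moves --a--▸ u1, --c--▸ u2, --c--▸ u3, --c--▸ u4
  u1 = (a.(0 + 0))\{b,c} has moves --a--▸ u5
  u2 = 0 | (0 | 0) has moves ∅
  u3 = 0 | 0 has moves ∅
  u4 = 0\{b} has moves ∅
  u5 = (0 + 0)\{b,c} has moves ∅
LTS(Q): 8 reachable states
  v0 = a.(a.(0 + 0))\{b,c} + (c.0 | (0 | 0) + c.0\{b} + ((0 | 0)\{a} + c.0 | b.0)) has moves --a--▸ v1, --b--▸ v2, --c--▸ v3, --c--▸ v4, --c--▸ v5
  v1 = (a.(0 + 0))\{b,c} has moves --a--▸ v6
  v2 = c.0 | 0 has moves --c--▸ v7
  v3 = 0 | (0 | 0) has moves ∅
  v4 = 0 | b.0 has moves --b--▸ v7
  v5 = 0\{b} has moves ∅
  v6 = (0 + 0)\{b,c} has moves ∅
  v7 = 0 | 0 has moves ∅
Run σ = ⟨b⟩ on Q: start {v0}
  [1] b ⇒ {v2}
  ✓ Q
Run σ = ⟨b⟩ on P: start {u0}
  [1] b ⇒ ∅ (P stuck)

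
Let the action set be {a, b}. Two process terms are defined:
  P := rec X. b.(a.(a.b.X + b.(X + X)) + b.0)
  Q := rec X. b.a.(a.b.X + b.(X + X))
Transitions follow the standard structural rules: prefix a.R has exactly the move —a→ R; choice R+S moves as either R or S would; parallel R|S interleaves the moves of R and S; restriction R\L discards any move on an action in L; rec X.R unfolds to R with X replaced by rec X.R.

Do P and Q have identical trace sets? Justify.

Reachable graph of P (6 states):
  s0 = rec X. b.(a.(a.b.X + b.(X + X)) + b.0) :: —b→ s1
  s1 = a.(a.b.(rec X. b.(a.(a.b.X + b.(X + X)) + b.0)) + b.((rec X. b.(a.(a.b.X + b.(X + X)) + b.0)) + (rec X. b.(a.(a.b.X + b.(X + X)) + b.0)))) + b.0 :: —a→ s2, —b→ s3
  s2 = a.b.(rec X. b.(a.(a.b.X + b.(X + X)) + b.0)) + b.((rec X. b.(a.(a.b.X + b.(X + X)) + b.0)) + (rec X. b.(a.(a.b.X + b.(X + X)) + b.0))) :: —a→ s4, —b→ s5
  s3 = 0 :: ∅
  s4 = b.(rec X. b.(a.(a.b.X + b.(X + X)) + b.0)) :: —b→ s0
  s5 = (rec X. b.(a.(a.b.X + b.(X + X)) + b.0)) + (rec X. b.(a.(a.b.X + b.(X + X)) + b.0)) :: —b→ s1
Reachable graph of Q (5 states):
  t0 = rec X. b.a.(a.b.X + b.(X + X)) :: —b→ t1
  t1 = a.(a.b.(rec X. b.a.(a.b.X + b.(X + X))) + b.((rec X. b.a.(a.b.X + b.(X + X))) + (rec X. b.a.(a.b.X + b.(X + X))))) :: —a→ t2
  t2 = a.b.(rec X. b.a.(a.b.X + b.(X + X))) + b.((rec X. b.a.(a.b.X + b.(X + X))) + (rec X. b.a.(a.b.X + b.(X + X)))) :: —a→ t3, —b→ t4
  t3 = b.(rec X. b.a.(a.b.X + b.(X + X))) :: —b→ t0
  t4 = (rec X. b.a.(a.b.X + b.(X + X))) + (rec X. b.a.(a.b.X + b.(X + X))) :: —b→ t1
Run σ = ⟨bb⟩ on P: start {s0}
  after b @ step 1: {s1}
  after b @ step 2: {s3}
  P completes σ.
Run σ = ⟨bb⟩ on Q: start {t0}
  after b @ step 1: {t1}
  after b @ step 2: ∅  — Q cannot continue

NO — witness ⟨bb⟩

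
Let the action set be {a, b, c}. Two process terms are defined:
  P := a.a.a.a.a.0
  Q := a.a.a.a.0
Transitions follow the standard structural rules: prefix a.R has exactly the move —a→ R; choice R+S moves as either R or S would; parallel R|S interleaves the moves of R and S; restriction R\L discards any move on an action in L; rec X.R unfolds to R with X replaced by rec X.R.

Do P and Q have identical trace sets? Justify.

traces(P) ≠ traces(Q) — witness ⟨aaaaa⟩

Reachable graph of P (6 states):
  s0 = a.a.a.a.a.0 | --a--▸ s1
  s1 = a.a.a.a.0 | --a--▸ s2
  s2 = a.a.a.0 | --a--▸ s3
  s3 = a.a.0 | --a--▸ s4
  s4 = a.0 | --a--▸ s5
  s5 = 0 | (no moves)
Reachable graph of Q (5 states):
  t0 = a.a.a.a.0 | --a--▸ t1
  t1 = a.a.a.0 | --a--▸ t2
  t2 = a.a.0 | --a--▸ t3
  t3 = a.0 | --a--▸ t4
  t4 = 0 | (no moves)
Executing aaaaa from P (initial set {s0}):
  after a @ step 1: {s1}
  after a @ step 2: {s2}
  after a @ step 3: {s3}
  after a @ step 4: {s4}
  after a @ step 5: {s5}
  — P admits the full trace.
Executing aaaaa from Q (initial set {t0}):
  after a @ step 1: {t1}
  after a @ step 2: {t2}
  after a @ step 3: {t3}
  after a @ step 4: {t4}
  after a @ step 5: no successor for Q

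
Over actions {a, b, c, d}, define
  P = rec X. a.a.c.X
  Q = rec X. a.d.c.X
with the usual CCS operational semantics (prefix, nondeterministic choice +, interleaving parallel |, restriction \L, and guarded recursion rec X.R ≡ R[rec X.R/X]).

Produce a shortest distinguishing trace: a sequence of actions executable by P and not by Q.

Reachable graph of P (3 states):
  p0 = rec X. a.a.c.X has moves ··a··> p1
  p1 = a.c.(rec X. a.a.c.X) has moves ··a··> p2
  p2 = c.(rec X. a.a.c.X) has moves ··c··> p0
Reachable graph of Q (3 states):
  q0 = rec X. a.d.c.X has moves ··a··> q1
  q1 = d.c.(rec X. a.d.c.X) has moves ··d··> q2
  q2 = c.(rec X. a.d.c.X) has moves ··c··> q0
Executing aa from P (initial set {p0}):
  step 1 (a): {p1}
  step 2 (a): {p2}
  — P admits the full trace.
Executing aa from Q (initial set {q0}):
  step 1 (a): {q1}
  step 2 (a): ∅ (Q stuck)

aa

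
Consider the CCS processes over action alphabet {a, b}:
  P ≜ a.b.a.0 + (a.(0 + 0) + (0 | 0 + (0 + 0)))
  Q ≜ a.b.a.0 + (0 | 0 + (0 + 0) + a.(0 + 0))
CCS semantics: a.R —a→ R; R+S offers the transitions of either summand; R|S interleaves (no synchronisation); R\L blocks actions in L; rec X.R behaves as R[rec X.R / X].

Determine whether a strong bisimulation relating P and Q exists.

bisimilar

P's transition system — 5 states:
  s0 = a.b.a.0 + (a.(0 + 0) + (0 | 0 + (0 + 0))) → =a=> s1, =a=> s2
  s1 = 0 + 0 → deadlocked
  s2 = b.a.0 → =b=> s3
  s3 = a.0 → =a=> s4
  s4 = 0 → deadlocked
Q's transition system — 5 states:
  t0 = a.b.a.0 + (0 | 0 + (0 + 0) + a.(0 + 0)) → =a=> t1, =a=> t2
  t1 = 0 + 0 → deadlocked
  t2 = b.a.0 → =b=> t3
  t3 = a.0 → =a=> t4
  t4 = 0 → deadlocked
Coarsest stable partition (strong bisimilarity classes):
  B0 = {s0, t0}
  B1 = {s1, s4, t1, t4}
  B2 = {s2, t2}
  B3 = {s3, t3}
s0 ∈ B0, t0 ∈ B0 → same block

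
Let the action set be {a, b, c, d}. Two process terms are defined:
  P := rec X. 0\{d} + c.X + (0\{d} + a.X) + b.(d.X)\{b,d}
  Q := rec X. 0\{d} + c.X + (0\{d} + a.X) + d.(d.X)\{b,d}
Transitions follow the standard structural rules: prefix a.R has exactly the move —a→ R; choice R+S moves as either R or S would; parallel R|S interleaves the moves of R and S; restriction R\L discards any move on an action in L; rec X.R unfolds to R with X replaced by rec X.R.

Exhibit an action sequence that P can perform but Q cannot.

LTS(P): 2 reachable states
  s0 = rec X. 0\{d} + c.X + (0\{d} + a.X) + b.(d.X)\{b,d} ⊢ -a-> s0, -b-> s1, -c-> s0
  s1 = (d.(rec X. 0\{d} + c.X + (0\{d} + a.X) + b.(d.X)\{b,d}))\{b,d} ⊢ (no moves)
LTS(Q): 2 reachable states
  t0 = rec X. 0\{d} + c.X + (0\{d} + a.X) + d.(d.X)\{b,d} ⊢ -a-> t0, -c-> t0, -d-> t1
  t1 = (d.(rec X. 0\{d} + c.X + (0\{d} + a.X) + d.(d.X)\{b,d}))\{b,d} ⊢ (no moves)
Run σ = ⟨b⟩ on P: start {s0}
  [1] b ⇒ {s1}
  — P admits the full trace.
Run σ = ⟨b⟩ on Q: start {t0}
  [1] b ⇒ ∅ (Q stuck)

b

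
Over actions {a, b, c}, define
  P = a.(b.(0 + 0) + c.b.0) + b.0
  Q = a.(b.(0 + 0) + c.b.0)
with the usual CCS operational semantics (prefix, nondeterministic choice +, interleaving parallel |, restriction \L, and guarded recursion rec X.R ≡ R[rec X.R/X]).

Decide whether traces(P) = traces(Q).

P's transition system — 5 states:
  s0 = a.(b.(0 + 0) + c.b.0) + b.0 | —a→ s1, —b→ s2
  s1 = b.(0 + 0) + c.b.0 | —b→ s3, —c→ s4
  s2 = 0 | ·
  s3 = 0 + 0 | ·
  s4 = b.0 | —b→ s2
Q's transition system — 5 states:
  t0 = a.(b.(0 + 0) + c.b.0) | —a→ t1
  t1 = b.(0 + 0) + c.b.0 | —b→ t2, —c→ t3
  t2 = 0 + 0 | ·
  t3 = b.0 | —b→ t4
  t4 = 0 | ·
Run σ = ⟨b⟩ on P: start {s0}
  after b @ step 1: {s2}
  P completes σ.
Run σ = ⟨b⟩ on Q: start {t0}
  after b @ step 1: no successor for Q

traces(P) ≠ traces(Q) — witness ⟨b⟩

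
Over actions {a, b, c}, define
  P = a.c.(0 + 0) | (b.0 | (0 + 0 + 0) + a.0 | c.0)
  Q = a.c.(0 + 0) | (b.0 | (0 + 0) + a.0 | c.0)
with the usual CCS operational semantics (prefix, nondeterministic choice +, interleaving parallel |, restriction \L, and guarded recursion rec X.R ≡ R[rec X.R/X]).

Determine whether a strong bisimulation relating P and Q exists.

bisimilar

P's transition system — 15 states:
  m0 = a.c.(0 + 0) | (b.0 | (0 + 0 + 0) + a.0 | c.0) → =a=> m1, =a=> m2, =b=> m3, =c=> m4
  m1 = a.c.(0 + 0) | (0 | c.0) → =a=> m5, =c=> m6
  m2 = c.(0 + 0) | (b.0 | (0 + 0 + 0) + a.0 | c.0) → =a=> m5, =b=> m7, =c=> m8, =c=> m9
  m3 = a.c.(0 + 0) | (0 | (0 + 0 + 0)) → =a=> m7
  m4 = a.c.(0 + 0) | (a.0 | 0) → =a=> m6, =a=> m9
  m5 = c.(0 + 0) | (0 | c.0) → =c=> m10, =c=> m11
  m6 = a.c.(0 + 0) | (0 | 0) → =a=> m11
  m7 = c.(0 + 0) | (0 | (0 + 0 + 0)) → =c=> m12
  m8 = (0 + 0) | (b.0 | (0 + 0 + 0) + a.0 | c.0) → =a=> m10, =b=> m12, =c=> m13
  m9 = c.(0 + 0) | (a.0 | 0) → =a=> m11, =c=> m13
  m10 = (0 + 0) | (0 | c.0) → =c=> m14
  m11 = c.(0 + 0) | (0 | 0) → =c=> m14
  m12 = (0 + 0) | (0 | (0 + 0 + 0)) → stopped
  m13 = (0 + 0) | (a.0 | 0) → =a=> m14
  m14 = (0 + 0) | (0 | 0) → stopped
Q's transition system — 15 states:
  n0 = a.c.(0 + 0) | (b.0 | (0 + 0) + a.0 | c.0) → =a=> n1, =a=> n2, =b=> n3, =c=> n4
  n1 = a.c.(0 + 0) | (0 | c.0) → =a=> n5, =c=> n6
  n2 = c.(0 + 0) | (b.0 | (0 + 0) + a.0 | c.0) → =a=> n5, =b=> n7, =c=> n8, =c=> n9
  n3 = a.c.(0 + 0) | (0 | (0 + 0)) → =a=> n7
  n4 = a.c.(0 + 0) | (a.0 | 0) → =a=> n6, =a=> n9
  n5 = c.(0 + 0) | (0 | c.0) → =c=> n10, =c=> n11
  n6 = a.c.(0 + 0) | (0 | 0) → =a=> n11
  n7 = c.(0 + 0) | (0 | (0 + 0)) → =c=> n12
  n8 = (0 + 0) | (b.0 | (0 + 0) + a.0 | c.0) → =a=> n10, =b=> n12, =c=> n13
  n9 = c.(0 + 0) | (a.0 | 0) → =a=> n11, =c=> n13
  n10 = (0 + 0) | (0 | c.0) → =c=> n14
  n11 = c.(0 + 0) | (0 | 0) → =c=> n14
  n12 = (0 + 0) | (0 | (0 + 0)) → stopped
  n13 = (0 + 0) | (a.0 | 0) → =a=> n14
  n14 = (0 + 0) | (0 | 0) → stopped
Partition-refinement fixed point:
  B0 = {m0, n0}
  B1 = {m4, n4}
  B2 = {m9, n9}
  B3 = {m13, n13}
  B4 = {m12, m14, n12, n14}
  B5 = {m10, m11, m7, n10, n11, n7}
  B6 = {m3, m6, n3, n6}
  B7 = {m2, n2}
  B8 = {m8, n8}
  B9 = {m5, n5}
  B10 = {m1, n1}
m0 ∈ B0, n0 ∈ B0 → same block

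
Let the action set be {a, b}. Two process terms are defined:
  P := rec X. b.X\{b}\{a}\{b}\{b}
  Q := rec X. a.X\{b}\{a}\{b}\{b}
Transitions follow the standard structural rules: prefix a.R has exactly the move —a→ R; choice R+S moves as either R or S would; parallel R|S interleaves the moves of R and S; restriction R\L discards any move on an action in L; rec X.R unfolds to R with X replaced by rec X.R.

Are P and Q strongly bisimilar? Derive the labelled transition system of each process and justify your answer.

NO

LTS(P): 2 reachable states
  m0 = rec X. b.X\{b}\{a}\{b}\{b} :: =b=> m1
  m1 = (rec X. b.X\{b}\{a}\{b}\{b})\{b}\{a}\{b}\{b} :: stopped
LTS(Q): 2 reachable states
  n0 = rec X. a.X\{b}\{a}\{b}\{b} :: =a=> n1
  n1 = (rec X. a.X\{b}\{a}\{b}\{b})\{b}\{a}\{b}\{b} :: stopped
Coarsest stable partition (strong bisimilarity classes):
  B0 = {m0}
  B1 = {m1, n1}
  B2 = {n0}
m0 ∈ B0, n0 ∈ B2 → different blocks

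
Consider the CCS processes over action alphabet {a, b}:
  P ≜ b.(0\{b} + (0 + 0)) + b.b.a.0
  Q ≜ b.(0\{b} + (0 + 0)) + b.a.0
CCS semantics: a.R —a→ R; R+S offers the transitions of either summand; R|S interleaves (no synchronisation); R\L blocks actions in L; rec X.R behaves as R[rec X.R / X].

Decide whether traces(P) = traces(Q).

NO — witness ⟨bb⟩

P's transition system — 5 states:
  m0 = b.(0\{b} + (0 + 0)) + b.b.a.0 | —b→ m1, —b→ m2
  m1 = 0\{b} + (0 + 0) | deadlocked
  m2 = b.a.0 | —b→ m3
  m3 = a.0 | —a→ m4
  m4 = 0 | deadlocked
Q's transition system — 4 states:
  n0 = b.(0\{b} + (0 + 0)) + b.a.0 | —b→ n1, —b→ n2
  n1 = 0\{b} + (0 + 0) | deadlocked
  n2 = a.0 | —a→ n3
  n3 = 0 | deadlocked
Trace ⟨bb⟩ through P, begin at {m0}:
  [1] b ⇒ {m1, m2}
  [2] b ⇒ {m3}
  P completes σ.
Trace ⟨bb⟩ through Q, begin at {n0}:
  [1] b ⇒ {n1, n2}
  [2] b ⇒ ∅  — Q cannot continue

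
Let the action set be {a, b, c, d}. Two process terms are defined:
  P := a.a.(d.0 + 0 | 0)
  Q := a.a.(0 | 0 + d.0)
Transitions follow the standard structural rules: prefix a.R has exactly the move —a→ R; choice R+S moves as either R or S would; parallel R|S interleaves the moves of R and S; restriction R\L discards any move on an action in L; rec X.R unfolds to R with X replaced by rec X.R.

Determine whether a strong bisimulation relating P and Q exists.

P's transition system — 4 states:
  p0 = a.a.(d.0 + 0 | 0) has moves —a→ p1
  p1 = a.(d.0 + 0 | 0) has moves —a→ p2
  p2 = d.0 + 0 | 0 has moves —d→ p3
  p3 = 0 has moves deadlocked
Q's transition system — 4 states:
  q0 = a.a.(0 | 0 + d.0) has moves —a→ q1
  q1 = a.(0 | 0 + d.0) has moves —a→ q2
  q2 = 0 | 0 + d.0 has moves —d→ q3
  q3 = 0 has moves deadlocked
Coarsest stable partition (strong bisimilarity classes):
  B0 = {p0, q0}
  B1 = {p1, q1}
  B2 = {p2, q2}
  B3 = {p3, q3}
p0 ∈ B0, q0 ∈ B0 → same block

YES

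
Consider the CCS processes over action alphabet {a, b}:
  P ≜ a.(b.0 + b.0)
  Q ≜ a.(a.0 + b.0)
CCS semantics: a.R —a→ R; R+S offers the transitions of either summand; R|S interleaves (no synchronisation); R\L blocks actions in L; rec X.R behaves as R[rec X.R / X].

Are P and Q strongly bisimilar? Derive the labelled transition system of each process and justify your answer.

P ≁ Q

P's transition system — 3 states:
  u0 = a.(b.0 + b.0) ⊢ =a=> u1
  u1 = b.0 + b.0 ⊢ =b=> u2
  u2 = 0 ⊢ (no moves)
Q's transition system — 3 states:
  v0 = a.(a.0 + b.0) ⊢ =a=> v1
  v1 = a.0 + b.0 ⊢ =a=> v2, =b=> v2
  v2 = 0 ⊢ (no moves)
Coarsest stable partition (strong bisimilarity classes):
  B0 = {u0}
  B1 = {u1}
  B2 = {u2, v2}
  B3 = {v0}
  B4 = {v1}
u0 ∈ B0, v0 ∈ B3 → different blocks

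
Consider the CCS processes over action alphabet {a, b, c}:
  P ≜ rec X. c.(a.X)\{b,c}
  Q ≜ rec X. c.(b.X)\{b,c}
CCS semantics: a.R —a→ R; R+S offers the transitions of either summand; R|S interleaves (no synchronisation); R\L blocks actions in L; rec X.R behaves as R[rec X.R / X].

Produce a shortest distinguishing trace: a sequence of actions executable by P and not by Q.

LTS(P): 3 reachable states
  m0 = rec X. c.(a.X)\{b,c} ⊢ --c--▸ m1
  m1 = (a.(rec X. c.(a.X)\{b,c}))\{b,c} ⊢ --a--▸ m2
  m2 = (rec X. c.(a.X)\{b,c})\{b,c} ⊢ stopped
LTS(Q): 2 reachable states
  n0 = rec X. c.(b.X)\{b,c} ⊢ --c--▸ n1
  n1 = (b.(rec X. c.(b.X)\{b,c}))\{b,c} ⊢ stopped
Executing ca from P (initial set {m0}):
  after c @ step 1: {m1}
  after a @ step 2: {m2}
  P completes σ.
Executing ca from Q (initial set {n0}):
  after c @ step 1: {n1}
  after a @ step 2: ∅ (Q stuck)

ca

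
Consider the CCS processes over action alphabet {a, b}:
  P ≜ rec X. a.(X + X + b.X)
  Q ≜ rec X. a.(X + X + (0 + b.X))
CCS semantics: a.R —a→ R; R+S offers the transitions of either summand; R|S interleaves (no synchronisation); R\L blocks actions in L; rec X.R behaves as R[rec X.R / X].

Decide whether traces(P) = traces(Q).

LTS(P): 2 reachable states
  u0 = rec X. a.(X + X + b.X) ⊢ -a-> u1
  u1 = (rec X. a.(X + X + b.X)) + (rec X. a.(X + X + b.X)) + b.(rec X. a.(X + X + b.X)) ⊢ -a-> u1, -b-> u0
LTS(Q): 2 reachable states
  v0 = rec X. a.(X + X + (0 + b.X)) ⊢ -a-> v1
  v1 = (rec X. a.(X + X + (0 + b.X))) + (rec X. a.(X + X + (0 + b.X))) + (0 + b.(rec X. a.(X + X + (0 + b.X)))) ⊢ -a-> v1, -b-> v0
Partition-refinement fixed point:
  B0 = {u0, v0}
  B1 = {u1, v1}
u0 ∈ B0, v0 ∈ B0 → same block
Bisimilar ⇒ trace-equivalent.

trace-equivalent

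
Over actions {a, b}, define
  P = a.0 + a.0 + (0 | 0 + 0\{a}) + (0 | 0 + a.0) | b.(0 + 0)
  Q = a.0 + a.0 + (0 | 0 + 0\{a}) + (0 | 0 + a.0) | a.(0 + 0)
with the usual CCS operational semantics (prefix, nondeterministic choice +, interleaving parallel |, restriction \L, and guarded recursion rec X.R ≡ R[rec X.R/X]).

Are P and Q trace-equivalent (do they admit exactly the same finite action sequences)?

NO — witness ⟨b⟩

P's transition system — 5 states:
  p0 = a.0 + a.0 + (0 | 0 + 0\{a}) + (0 | 0 + a.0) | b.(0 + 0) has moves —a→ p1, —a→ p2, —b→ p3
  p1 = 0 has moves ∅
  p2 = 0 | b.(0 + 0) has moves —b→ p4
  p3 = (0 | 0 + a.0) | (0 + 0) has moves —a→ p4
  p4 = 0 | (0 + 0) has moves ∅
Q's transition system — 5 states:
  q0 = a.0 + a.0 + (0 | 0 + 0\{a}) + (0 | 0 + a.0) | a.(0 + 0) has moves —a→ q1, —a→ q2, —a→ q3
  q1 = (0 | 0 + a.0) | (0 + 0) has moves —a→ q4
  q2 = 0 has moves ∅
  q3 = 0 | a.(0 + 0) has moves —a→ q4
  q4 = 0 | (0 + 0) has moves ∅
Executing b from P (initial set {p0}):
  [1] b ⇒ {p3}
  — P admits the full trace.
Executing b from Q (initial set {q0}):
  [1] b ⇒ ∅  — Q cannot continue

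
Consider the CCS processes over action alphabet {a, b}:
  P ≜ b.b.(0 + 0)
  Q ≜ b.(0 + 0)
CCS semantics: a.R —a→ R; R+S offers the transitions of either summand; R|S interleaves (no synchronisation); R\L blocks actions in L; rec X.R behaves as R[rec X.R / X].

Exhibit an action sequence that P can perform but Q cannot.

bb

LTS(P): 3 reachable states
  u0 = b.b.(0 + 0) :: —b→ u1
  u1 = b.(0 + 0) :: —b→ u2
  u2 = 0 + 0 :: ·
LTS(Q): 2 reachable states
  v0 = b.(0 + 0) :: —b→ v1
  v1 = 0 + 0 :: ·
Executing bb from P (initial set {u0}):
  after b @ step 1: {u1}
  after b @ step 2: {u2}
  — P admits the full trace.
Executing bb from Q (initial set {v0}):
  after b @ step 1: {v1}
  after b @ step 2: ∅ (Q stuck)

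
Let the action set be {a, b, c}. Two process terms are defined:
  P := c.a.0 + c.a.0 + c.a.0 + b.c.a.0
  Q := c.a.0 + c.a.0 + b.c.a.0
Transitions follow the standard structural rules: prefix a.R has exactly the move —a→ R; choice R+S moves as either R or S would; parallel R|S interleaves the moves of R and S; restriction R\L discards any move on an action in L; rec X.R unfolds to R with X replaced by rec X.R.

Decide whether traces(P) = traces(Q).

YES

Reachable graph of P (4 states):
  m0 = c.a.0 + c.a.0 + c.a.0 + b.c.a.0 | --b--▸ m1, --c--▸ m2
  m1 = c.a.0 | --c--▸ m2
  m2 = a.0 | --a--▸ m3
  m3 = 0 | (no moves)
Reachable graph of Q (4 states):
  n0 = c.a.0 + c.a.0 + b.c.a.0 | --b--▸ n1, --c--▸ n2
  n1 = c.a.0 | --c--▸ n2
  n2 = a.0 | --a--▸ n3
  n3 = 0 | (no moves)
Partition-refinement fixed point:
  B0 = {m0, n0}
  B1 = {m1, n1}
  B2 = {m2, n2}
  B3 = {m3, n3}
m0 ∈ B0, n0 ∈ B0 → same block
Bisimilar ⇒ trace-equivalent.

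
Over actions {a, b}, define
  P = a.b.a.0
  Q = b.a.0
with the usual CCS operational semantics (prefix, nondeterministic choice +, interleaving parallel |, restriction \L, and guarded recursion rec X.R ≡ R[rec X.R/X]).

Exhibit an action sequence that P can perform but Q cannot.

a

LTS(P): 4 reachable states
  p0 = a.b.a.0 ⊢ --a--▸ p1
  p1 = b.a.0 ⊢ --b--▸ p2
  p2 = a.0 ⊢ --a--▸ p3
  p3 = 0 ⊢ stopped
LTS(Q): 3 reachable states
  q0 = b.a.0 ⊢ --b--▸ q1
  q1 = a.0 ⊢ --a--▸ q2
  q2 = 0 ⊢ stopped
Trace ⟨a⟩ through P, begin at {p0}:
  step 1 (a): {p1}
  ✓ P
Trace ⟨a⟩ through Q, begin at {q0}:
  step 1 (a): no successor for Q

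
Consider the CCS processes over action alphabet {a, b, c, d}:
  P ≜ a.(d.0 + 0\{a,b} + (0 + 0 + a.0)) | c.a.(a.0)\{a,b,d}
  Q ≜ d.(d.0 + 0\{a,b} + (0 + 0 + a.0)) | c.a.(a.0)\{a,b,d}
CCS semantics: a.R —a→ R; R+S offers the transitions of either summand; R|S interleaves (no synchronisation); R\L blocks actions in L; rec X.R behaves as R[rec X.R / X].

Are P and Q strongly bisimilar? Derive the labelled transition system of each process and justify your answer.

Reachable graph of P (9 states):
  u0 = a.(d.0 + 0\{a,b} + (0 + 0 + a.0)) | c.a.(a.0)\{a,b,d} ⊢ =a=> u1, =c=> u2
  u1 = (d.0 + 0\{a,b} + (0 + 0 + a.0)) | c.a.(a.0)\{a,b,d} ⊢ =a=> u3, =c=> u4, =d=> u3
  u2 = a.(d.0 + 0\{a,b} + (0 + 0 + a.0)) | a.(a.0)\{a,b,d} ⊢ =a=> u4, =a=> u5
  u3 = 0 | c.a.(a.0)\{a,b,d} ⊢ =c=> u6
  u4 = (d.0 + 0\{a,b} + (0 + 0 + a.0)) | a.(a.0)\{a,b,d} ⊢ =a=> u6, =a=> u7, =d=> u6
  u5 = a.(d.0 + 0\{a,b} + (0 + 0 + a.0)) | (a.0)\{a,b,d} ⊢ =a=> u7
  u6 = 0 | a.(a.0)\{a,b,d} ⊢ =a=> u8
  u7 = (d.0 + 0\{a,b} + (0 + 0 + a.0)) | (a.0)\{a,b,d} ⊢ =a=> u8, =d=> u8
  u8 = 0 | (a.0)\{a,b,d} ⊢ (no moves)
Reachable graph of Q (9 states):
  v0 = d.(d.0 + 0\{a,b} + (0 + 0 + a.0)) | c.a.(a.0)\{a,b,d} ⊢ =c=> v1, =d=> v2
  v1 = d.(d.0 + 0\{a,b} + (0 + 0 + a.0)) | a.(a.0)\{a,b,d} ⊢ =a=> v3, =d=> v4
  v2 = (d.0 + 0\{a,b} + (0 + 0 + a.0)) | c.a.(a.0)\{a,b,d} ⊢ =a=> v5, =c=> v4, =d=> v5
  v3 = d.(d.0 + 0\{a,b} + (0 + 0 + a.0)) | (a.0)\{a,b,d} ⊢ =d=> v6
  v4 = (d.0 + 0\{a,b} + (0 + 0 + a.0)) | a.(a.0)\{a,b,d} ⊢ =a=> v6, =a=> v7, =d=> v7
  v5 = 0 | c.a.(a.0)\{a,b,d} ⊢ =c=> v7
  v6 = (d.0 + 0\{a,b} + (0 + 0 + a.0)) | (a.0)\{a,b,d} ⊢ =a=> v8, =d=> v8
  v7 = 0 | a.(a.0)\{a,b,d} ⊢ =a=> v8
  v8 = 0 | (a.0)\{a,b,d} ⊢ (no moves)
Bisimilarity quotient blocks:
  B0 = {u0}
  B1 = {u2}
  B2 = {u5}
  B3 = {u7, v6}
  B4 = {u8, v8}
  B5 = {u4, v4}
  B6 = {u6, v7}
  B7 = {u1, v2}
  B8 = {u3, v5}
  B9 = {v0}
  B10 = {v1}
  B11 = {v3}
u0 ∈ B0, v0 ∈ B9 → different blocks

P ≁ Q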